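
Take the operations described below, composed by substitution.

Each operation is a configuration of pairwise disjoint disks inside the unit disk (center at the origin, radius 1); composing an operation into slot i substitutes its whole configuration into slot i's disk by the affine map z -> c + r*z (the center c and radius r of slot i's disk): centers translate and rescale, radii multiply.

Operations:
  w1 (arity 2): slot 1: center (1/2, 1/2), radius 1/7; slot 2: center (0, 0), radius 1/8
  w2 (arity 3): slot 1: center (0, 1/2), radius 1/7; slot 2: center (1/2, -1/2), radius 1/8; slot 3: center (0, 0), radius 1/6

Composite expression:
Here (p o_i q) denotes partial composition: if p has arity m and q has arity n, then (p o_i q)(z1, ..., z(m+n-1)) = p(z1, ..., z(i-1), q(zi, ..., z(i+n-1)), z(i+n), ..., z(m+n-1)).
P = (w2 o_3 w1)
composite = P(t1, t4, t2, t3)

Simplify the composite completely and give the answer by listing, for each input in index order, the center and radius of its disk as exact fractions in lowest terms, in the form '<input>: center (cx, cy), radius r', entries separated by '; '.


t1: center (0, 1/2), radius 1/7; t2: center (1/12, 1/12), radius 1/42; t3: center (0, 0), radius 1/48; t4: center (1/2, -1/2), radius 1/8


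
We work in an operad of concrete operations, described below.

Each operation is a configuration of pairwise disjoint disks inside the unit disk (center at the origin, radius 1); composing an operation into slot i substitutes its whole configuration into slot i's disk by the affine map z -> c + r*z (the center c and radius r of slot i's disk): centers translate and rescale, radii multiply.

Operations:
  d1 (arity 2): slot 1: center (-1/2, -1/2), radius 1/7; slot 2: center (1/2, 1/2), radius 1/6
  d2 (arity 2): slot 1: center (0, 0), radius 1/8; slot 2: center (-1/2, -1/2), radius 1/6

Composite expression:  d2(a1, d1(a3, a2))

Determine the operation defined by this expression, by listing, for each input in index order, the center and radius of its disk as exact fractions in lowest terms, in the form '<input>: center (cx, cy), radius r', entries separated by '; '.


a1: center (0, 0), radius 1/8; a2: center (-5/12, -5/12), radius 1/36; a3: center (-7/12, -7/12), radius 1/42

Affine substitution under d2: radii multiply and a-centers shift.
tracing a1 down its 1-map path: center (0, 0), radius 1/8
tracing a3 down its 2-map path: center (-7/12, -7/12), radius 1/42
tracing a2 down its 2-map path: center (-5/12, -5/12), radius 1/36


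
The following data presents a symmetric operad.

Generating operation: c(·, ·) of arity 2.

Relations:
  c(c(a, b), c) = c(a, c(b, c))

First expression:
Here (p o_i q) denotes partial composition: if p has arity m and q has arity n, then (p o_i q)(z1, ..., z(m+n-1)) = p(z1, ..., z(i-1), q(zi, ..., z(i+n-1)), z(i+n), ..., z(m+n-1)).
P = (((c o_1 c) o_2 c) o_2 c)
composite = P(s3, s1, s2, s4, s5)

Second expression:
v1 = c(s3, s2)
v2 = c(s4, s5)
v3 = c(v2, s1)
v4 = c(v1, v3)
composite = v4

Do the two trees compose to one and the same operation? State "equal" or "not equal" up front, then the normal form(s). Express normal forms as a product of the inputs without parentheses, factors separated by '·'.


not equal: they reduce to s3 · s1 · s2 · s4 · s5 and s3 · s2 · s4 · s5 · s1

The first expression, normalized: s3 · s1 · s2 · s4 · s5
The second expression, normalized: s3 · s2 · s4 · s5 · s1
Different reductions; not equal.


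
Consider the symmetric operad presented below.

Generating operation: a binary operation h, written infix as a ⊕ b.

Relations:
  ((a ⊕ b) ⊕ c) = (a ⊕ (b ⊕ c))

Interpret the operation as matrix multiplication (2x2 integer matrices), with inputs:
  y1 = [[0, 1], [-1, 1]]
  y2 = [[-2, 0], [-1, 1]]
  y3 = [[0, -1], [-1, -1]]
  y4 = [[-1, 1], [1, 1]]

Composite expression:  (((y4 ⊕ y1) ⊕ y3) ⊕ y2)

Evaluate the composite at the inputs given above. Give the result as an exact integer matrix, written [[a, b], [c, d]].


[[-1, 1], [5, -1]]

(y4 ⊕ y1) = [[-1, 0], [-1, 2]]
((y4 ⊕ y1) ⊕ y3) = [[0, 1], [-2, -1]]
(((y4 ⊕ y1) ⊕ y3) ⊕ y2) = [[-1, 1], [5, -1]]


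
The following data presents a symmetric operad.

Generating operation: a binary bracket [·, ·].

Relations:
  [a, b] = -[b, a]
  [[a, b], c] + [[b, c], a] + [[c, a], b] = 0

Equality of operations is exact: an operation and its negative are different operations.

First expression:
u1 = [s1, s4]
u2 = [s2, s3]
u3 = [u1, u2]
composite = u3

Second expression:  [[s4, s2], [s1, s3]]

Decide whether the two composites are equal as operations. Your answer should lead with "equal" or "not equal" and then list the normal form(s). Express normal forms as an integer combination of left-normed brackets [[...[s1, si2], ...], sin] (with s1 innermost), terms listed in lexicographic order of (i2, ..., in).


not equal — first [[[s1, s4], s2], s3] - [[[s1, s4], s3], s2], second [[[s1, s3], s2], s4] - [[[s1, s3], s4], s2]

Reducing the first expression gives [[[s1, s4], s2], s3] - [[[s1, s4], s3], s2]
Reducing the second expression gives [[[s1, s3], s2], s4] - [[[s1, s3], s4], s2]
The forms do not match — not equal.


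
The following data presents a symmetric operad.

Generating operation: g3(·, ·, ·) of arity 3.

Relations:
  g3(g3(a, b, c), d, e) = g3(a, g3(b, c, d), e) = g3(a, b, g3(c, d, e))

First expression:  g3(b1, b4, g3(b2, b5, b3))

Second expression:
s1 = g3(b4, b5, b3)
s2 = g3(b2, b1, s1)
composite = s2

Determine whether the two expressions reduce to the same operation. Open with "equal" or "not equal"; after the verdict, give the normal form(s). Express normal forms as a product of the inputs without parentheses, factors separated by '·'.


not equal; the first gives b1 · b4 · b2 · b5 · b3 and the second b2 · b1 · b4 · b5 · b3

The first composite normalizes to b1 · b4 · b2 · b5 · b3
The second composite normalizes to b2 · b1 · b4 · b5 · b3
The forms do not match — not equal.


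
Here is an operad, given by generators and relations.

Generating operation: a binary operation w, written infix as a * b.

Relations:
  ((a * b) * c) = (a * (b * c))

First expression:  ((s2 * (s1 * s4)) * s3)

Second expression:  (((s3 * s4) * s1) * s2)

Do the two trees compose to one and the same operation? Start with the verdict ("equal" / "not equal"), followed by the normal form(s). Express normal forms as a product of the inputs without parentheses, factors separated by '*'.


not equal: they reduce to s2 * s1 * s4 * s3 and s3 * s4 * s1 * s2


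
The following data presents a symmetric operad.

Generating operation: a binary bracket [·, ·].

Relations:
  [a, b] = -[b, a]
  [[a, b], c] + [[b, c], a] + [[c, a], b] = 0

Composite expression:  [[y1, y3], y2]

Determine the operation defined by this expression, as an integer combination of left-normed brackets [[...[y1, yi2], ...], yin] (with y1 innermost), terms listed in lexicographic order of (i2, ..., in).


[[y1, y3], y2]

Left-normed coefficients sit on the y1-initial expansion words.
Composite bracket: [[y1, y3], y2]
Under [a, b] = ab - ba we get 4 signed associative words (2^2 = 4).
The y1-initial words carry the normal form:
  y1y3y2 (sign +1) contributes +[[y1, y3], y2]


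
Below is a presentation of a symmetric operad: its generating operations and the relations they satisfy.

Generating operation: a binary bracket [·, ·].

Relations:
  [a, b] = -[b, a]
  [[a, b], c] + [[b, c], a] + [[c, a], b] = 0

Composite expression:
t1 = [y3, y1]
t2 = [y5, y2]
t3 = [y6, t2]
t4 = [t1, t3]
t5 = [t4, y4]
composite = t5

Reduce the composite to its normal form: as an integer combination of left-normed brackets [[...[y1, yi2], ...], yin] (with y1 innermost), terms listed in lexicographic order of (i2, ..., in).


-[[[[[y1, y3], y2], y5], y6], y4] + [[[[[y1, y3], y5], y2], y6], y4] + [[[[[y1, y3], y6], y2], y5], y4] - [[[[[y1, y3], y6], y5], y2], y4]

Expand each bracket as ab - ba; the y1-initial words give the coefficients.
Composite bracket: [[[y3, y1], [y6, [y5, y2]]], y4]
Full expansion: 32 signed words from ab - ba (2^5 = 32).
The y1-initial words carry the normal form:
  y1y3y2y5y6y4 appears with sign -1, giving the term -[[[[[y1, y3], y2], y5], y6], y4]
  y1y3y5y2y6y4 appears with sign +1, giving the term +[[[[[y1, y3], y5], y2], y6], y4]
  y1y3y6y2y5y4 appears with sign +1, giving the term +[[[[[y1, y3], y6], y2], y5], y4]
  y1y3y6y5y2y4 appears with sign -1, giving the term -[[[[[y1, y3], y6], y5], y2], y4]


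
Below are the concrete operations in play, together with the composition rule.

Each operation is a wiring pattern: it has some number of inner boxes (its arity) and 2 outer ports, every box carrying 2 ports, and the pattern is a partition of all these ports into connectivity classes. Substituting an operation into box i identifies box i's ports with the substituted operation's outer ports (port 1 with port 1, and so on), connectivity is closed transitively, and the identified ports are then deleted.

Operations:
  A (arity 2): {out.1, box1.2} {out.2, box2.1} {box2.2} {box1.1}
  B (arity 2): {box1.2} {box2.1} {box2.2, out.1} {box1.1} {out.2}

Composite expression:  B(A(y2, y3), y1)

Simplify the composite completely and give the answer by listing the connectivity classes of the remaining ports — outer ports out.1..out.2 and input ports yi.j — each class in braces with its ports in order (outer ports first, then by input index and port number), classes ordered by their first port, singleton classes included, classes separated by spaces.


Connectivity passes through glued B-boundaries; trace each wire chain.
the subtree at A composes to {out.1, y2.2} {out.2, y3.1} {y2.1} {y3.2} on (y2, y3); out.j = own outer ports
the subtree at B composes to {out.1, y1.2} {out.2} {y1.1} {y2.1} {y2.2} {y3.1} {y3.2} on (y2, y3, y1); out.j = own outer ports

{out.1, y1.2} {out.2} {y1.1} {y2.1} {y2.2} {y3.1} {y3.2}


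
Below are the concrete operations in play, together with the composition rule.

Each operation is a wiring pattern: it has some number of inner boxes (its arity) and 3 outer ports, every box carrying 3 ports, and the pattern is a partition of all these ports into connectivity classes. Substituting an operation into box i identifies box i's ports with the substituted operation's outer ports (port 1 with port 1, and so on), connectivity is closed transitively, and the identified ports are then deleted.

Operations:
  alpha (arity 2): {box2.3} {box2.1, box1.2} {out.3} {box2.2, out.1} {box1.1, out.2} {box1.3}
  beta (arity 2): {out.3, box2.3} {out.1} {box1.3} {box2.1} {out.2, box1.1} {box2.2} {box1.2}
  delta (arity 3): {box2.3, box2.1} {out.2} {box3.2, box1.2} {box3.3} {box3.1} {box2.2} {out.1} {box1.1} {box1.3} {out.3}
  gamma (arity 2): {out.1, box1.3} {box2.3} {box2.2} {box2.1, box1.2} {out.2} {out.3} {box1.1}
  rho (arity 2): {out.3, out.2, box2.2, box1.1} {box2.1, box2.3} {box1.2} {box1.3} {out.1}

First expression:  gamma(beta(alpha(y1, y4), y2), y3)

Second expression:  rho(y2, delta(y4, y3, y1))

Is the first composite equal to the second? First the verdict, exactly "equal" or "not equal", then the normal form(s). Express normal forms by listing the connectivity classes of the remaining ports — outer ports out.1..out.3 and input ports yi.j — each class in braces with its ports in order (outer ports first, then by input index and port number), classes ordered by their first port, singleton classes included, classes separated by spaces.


not equal — first {out.1, y2.3} {out.2} {out.3} {y1.1} {y1.2, y4.1} {y1.3} {y2.1} {y2.2} {y3.1, y4.2} {y3.2} {y3.3} {y4.3}, second {out.1} {out.2, out.3, y2.1} {y1.1} {y1.2, y4.2} {y1.3} {y2.2} {y2.3} {y3.1, y3.3} {y3.2} {y4.1} {y4.3}


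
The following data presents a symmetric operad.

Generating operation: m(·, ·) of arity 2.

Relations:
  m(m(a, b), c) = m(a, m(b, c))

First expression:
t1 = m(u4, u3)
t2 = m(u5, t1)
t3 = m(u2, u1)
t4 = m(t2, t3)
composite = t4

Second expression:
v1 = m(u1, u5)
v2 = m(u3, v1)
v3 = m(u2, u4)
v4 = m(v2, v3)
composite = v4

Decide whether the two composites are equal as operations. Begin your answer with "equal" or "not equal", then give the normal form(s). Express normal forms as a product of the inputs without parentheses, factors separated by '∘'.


not equal; first: u5 ∘ u4 ∘ u3 ∘ u2 ∘ u1; second: u3 ∘ u1 ∘ u5 ∘ u2 ∘ u4


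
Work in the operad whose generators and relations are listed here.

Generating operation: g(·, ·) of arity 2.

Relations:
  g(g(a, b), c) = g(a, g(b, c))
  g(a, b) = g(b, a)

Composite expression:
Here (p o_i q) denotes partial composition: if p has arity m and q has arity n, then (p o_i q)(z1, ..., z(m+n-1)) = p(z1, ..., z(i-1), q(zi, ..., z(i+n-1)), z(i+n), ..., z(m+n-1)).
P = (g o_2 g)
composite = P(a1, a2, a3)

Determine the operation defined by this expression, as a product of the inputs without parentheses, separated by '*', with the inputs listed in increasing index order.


a1 * a2 * a3


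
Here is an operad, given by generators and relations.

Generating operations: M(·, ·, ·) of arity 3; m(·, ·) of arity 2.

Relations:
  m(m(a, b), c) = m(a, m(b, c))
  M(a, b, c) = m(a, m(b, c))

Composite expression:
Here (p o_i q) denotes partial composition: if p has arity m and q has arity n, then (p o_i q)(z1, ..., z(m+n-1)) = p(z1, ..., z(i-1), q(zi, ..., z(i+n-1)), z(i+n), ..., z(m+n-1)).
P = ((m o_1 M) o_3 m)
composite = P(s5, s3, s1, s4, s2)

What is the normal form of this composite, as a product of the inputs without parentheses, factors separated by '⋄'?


Every regrouping of m is equal, so read the s-inputs in written order.
m(s1, s4) unparenthesizes to s1 ⋄ s4
M(s5, s3, m(s1, s4)) unparenthesizes to s5 ⋄ s3 ⋄ s1 ⋄ s4
m(M(s5, s3, m(s1, s4)), s2) unparenthesizes to s5 ⋄ s3 ⋄ s1 ⋄ s4 ⋄ s2

s5 ⋄ s3 ⋄ s1 ⋄ s4 ⋄ s2


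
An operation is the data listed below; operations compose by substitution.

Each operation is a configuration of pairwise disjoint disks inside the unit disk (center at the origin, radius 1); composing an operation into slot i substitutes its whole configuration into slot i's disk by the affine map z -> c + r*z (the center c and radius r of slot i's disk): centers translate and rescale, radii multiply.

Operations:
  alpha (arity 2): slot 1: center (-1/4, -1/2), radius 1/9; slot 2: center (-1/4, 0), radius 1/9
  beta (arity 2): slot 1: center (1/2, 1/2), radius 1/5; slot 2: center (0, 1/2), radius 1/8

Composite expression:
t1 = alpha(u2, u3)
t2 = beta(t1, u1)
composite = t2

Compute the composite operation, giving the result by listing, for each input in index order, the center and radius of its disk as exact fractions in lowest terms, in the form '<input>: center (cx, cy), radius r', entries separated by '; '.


u1: center (0, 1/2), radius 1/8; u2: center (9/20, 2/5), radius 1/45; u3: center (9/20, 1/2), radius 1/45

Only the slot chain above each u matters under beta; compose those maps.
for u2, the 2-step affine chain lands on center (9/20, 2/5), radius 1/45
for u3, the 2-step affine chain lands on center (9/20, 1/2), radius 1/45
for u1, the 1-step affine chain lands on center (0, 1/2), radius 1/8


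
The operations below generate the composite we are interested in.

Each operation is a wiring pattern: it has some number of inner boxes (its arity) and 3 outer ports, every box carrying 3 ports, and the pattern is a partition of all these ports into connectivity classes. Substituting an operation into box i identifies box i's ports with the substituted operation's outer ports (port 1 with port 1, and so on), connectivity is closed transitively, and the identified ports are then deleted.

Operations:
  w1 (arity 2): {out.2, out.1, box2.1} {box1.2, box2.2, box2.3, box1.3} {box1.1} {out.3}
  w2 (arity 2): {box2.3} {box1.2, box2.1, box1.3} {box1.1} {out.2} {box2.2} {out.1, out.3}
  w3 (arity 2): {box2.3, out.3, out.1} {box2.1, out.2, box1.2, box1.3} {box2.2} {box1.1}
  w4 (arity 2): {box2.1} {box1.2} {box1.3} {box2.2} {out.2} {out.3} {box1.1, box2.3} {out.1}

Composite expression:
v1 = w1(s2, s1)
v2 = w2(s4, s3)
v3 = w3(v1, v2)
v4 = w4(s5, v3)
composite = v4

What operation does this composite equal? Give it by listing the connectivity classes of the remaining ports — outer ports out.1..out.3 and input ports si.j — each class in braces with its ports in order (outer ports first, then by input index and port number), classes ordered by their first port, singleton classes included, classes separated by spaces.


After gluing at w4, chains via deleted ports link the s-ports.
w1 over (s2, s1) gives {out.1, out.2, s1.1} {out.3} {s1.2, s1.3, s2.2, s2.3} {s2.1}, out.j being that stage's outer ports
w2 over (s4, s3) gives {out.1, out.3} {out.2} {s3.1, s4.2, s4.3} {s3.2} {s3.3} {s4.1}, out.j being that stage's outer ports
w3 over (s2, s1, s4, s3) gives {out.1, out.2, out.3, s1.1} {s1.2, s1.3, s2.2, s2.3} {s2.1} {s3.1, s4.2, s4.3} {s3.2} {s3.3} {s4.1}, out.j being that stage's outer ports
w4 over (s5, s2, s1, s4, s3) gives {out.1} {out.2} {out.3} {s1.1, s5.1} {s1.2, s1.3, s2.2, s2.3} {s2.1} {s3.1, s4.2, s4.3} {s3.2} {s3.3} {s4.1} {s5.2} {s5.3}, out.j being that stage's outer ports

{out.1} {out.2} {out.3} {s1.1, s5.1} {s1.2, s1.3, s2.2, s2.3} {s2.1} {s3.1, s4.2, s4.3} {s3.2} {s3.3} {s4.1} {s5.2} {s5.3}


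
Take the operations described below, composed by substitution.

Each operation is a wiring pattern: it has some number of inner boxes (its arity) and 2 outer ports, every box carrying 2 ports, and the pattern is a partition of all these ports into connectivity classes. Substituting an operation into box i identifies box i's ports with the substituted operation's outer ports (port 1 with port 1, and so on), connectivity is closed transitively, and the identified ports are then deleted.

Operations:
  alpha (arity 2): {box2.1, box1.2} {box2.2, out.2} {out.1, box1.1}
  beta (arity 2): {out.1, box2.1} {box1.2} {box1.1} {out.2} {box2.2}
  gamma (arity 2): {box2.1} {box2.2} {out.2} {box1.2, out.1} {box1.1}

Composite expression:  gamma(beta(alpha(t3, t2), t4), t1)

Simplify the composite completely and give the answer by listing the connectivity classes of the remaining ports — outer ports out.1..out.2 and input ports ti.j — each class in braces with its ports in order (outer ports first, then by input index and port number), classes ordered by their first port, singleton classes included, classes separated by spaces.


{out.1} {out.2} {t1.1} {t1.2} {t2.1, t3.2} {t2.2} {t3.1} {t4.1} {t4.2}

Two ports join when wires chain via gamma-identified ports.
alpha over (t3, t2) gives {out.1, t3.1} {out.2, t2.2} {t2.1, t3.2}, out.j being that stage's outer ports
beta over (t3, t2, t4) gives {out.1, t4.1} {out.2} {t2.1, t3.2} {t2.2} {t3.1} {t4.2}, out.j being that stage's outer ports
gamma over (t3, t2, t4, t1) gives {out.1} {out.2} {t1.1} {t1.2} {t2.1, t3.2} {t2.2} {t3.1} {t4.1} {t4.2}, out.j being that stage's outer ports


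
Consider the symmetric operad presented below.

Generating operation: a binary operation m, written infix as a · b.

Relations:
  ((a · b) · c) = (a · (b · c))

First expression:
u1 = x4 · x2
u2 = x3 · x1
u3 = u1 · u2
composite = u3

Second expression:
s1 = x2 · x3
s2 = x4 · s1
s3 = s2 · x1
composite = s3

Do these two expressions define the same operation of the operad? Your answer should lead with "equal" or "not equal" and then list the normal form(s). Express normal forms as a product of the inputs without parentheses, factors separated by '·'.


equal; the common form is x4 · x2 · x3 · x1

In normal form, the first expression is x4 · x2 · x3 · x1
In normal form, the second expression is x4 · x2 · x3 · x1
Same normal form: equal.


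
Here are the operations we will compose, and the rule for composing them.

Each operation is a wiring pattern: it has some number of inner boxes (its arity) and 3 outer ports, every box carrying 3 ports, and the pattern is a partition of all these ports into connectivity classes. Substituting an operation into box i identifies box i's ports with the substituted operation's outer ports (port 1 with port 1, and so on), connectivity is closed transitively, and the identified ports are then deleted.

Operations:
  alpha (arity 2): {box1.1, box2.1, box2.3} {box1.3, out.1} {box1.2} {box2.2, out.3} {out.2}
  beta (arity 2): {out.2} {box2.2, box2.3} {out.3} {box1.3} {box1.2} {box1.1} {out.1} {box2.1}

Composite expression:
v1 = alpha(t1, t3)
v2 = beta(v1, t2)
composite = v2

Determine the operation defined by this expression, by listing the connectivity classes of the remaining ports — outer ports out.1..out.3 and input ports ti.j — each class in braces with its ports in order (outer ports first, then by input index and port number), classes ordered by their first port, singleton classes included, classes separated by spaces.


{out.1} {out.2} {out.3} {t1.1, t3.1, t3.3} {t1.2} {t1.3} {t2.1} {t2.2, t2.3} {t3.2}

Two ports join when wires chain via beta-identified ports.
alpha over (t1, t3) gives {out.1, t1.3} {out.2} {out.3, t3.2} {t1.1, t3.1, t3.3} {t1.2}, out.j being that stage's outer ports
beta over (t1, t3, t2) gives {out.1} {out.2} {out.3} {t1.1, t3.1, t3.3} {t1.2} {t1.3} {t2.1} {t2.2, t2.3} {t3.2}, out.j being that stage's outer ports


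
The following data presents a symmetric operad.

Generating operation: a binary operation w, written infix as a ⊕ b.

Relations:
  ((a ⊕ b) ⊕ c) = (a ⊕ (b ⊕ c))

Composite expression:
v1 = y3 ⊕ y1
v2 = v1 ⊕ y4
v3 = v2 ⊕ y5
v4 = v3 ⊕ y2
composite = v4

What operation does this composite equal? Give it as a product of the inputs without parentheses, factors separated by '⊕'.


y3 ⊕ y1 ⊕ y4 ⊕ y5 ⊕ y2

Every regrouping of w is equal, so read the y-inputs in written order.
(y3 ⊕ y1) flattens to y3 ⊕ y1
((y3 ⊕ y1) ⊕ y4) flattens to y3 ⊕ y1 ⊕ y4
(((y3 ⊕ y1) ⊕ y4) ⊕ y5) flattens to y3 ⊕ y1 ⊕ y4 ⊕ y5
((((y3 ⊕ y1) ⊕ y4) ⊕ y5) ⊕ y2) flattens to y3 ⊕ y1 ⊕ y4 ⊕ y5 ⊕ y2


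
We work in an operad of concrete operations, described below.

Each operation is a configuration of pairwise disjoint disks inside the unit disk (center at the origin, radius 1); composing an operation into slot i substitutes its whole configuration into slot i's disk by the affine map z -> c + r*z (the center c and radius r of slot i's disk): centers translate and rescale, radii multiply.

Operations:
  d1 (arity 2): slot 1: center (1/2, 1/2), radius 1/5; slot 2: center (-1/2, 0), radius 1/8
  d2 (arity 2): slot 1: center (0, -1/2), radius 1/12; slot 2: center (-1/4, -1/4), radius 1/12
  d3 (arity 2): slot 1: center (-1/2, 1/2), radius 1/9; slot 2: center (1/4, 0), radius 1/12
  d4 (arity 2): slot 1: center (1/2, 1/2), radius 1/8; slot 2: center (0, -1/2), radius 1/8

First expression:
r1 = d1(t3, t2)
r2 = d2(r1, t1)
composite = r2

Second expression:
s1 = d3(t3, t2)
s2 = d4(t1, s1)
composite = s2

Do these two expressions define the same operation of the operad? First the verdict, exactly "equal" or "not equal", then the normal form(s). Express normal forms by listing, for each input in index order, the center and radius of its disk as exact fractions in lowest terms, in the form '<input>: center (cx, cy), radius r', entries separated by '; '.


not equal — first t1: center (-1/4, -1/4), radius 1/12; t2: center (-1/24, -1/2), radius 1/96; t3: center (1/24, -11/24), radius 1/60, second t1: center (1/2, 1/2), radius 1/8; t2: center (1/32, -1/2), radius 1/96; t3: center (-1/16, -7/16), radius 1/72

Reducing the first expression gives t1: center (-1/4, -1/4), radius 1/12; t2: center (-1/24, -1/2), radius 1/96; t3: center (1/24, -11/24), radius 1/60
Reducing the second expression gives t1: center (1/2, 1/2), radius 1/8; t2: center (1/32, -1/2), radius 1/96; t3: center (-1/16, -7/16), radius 1/72
The normal forms differ: not equal.


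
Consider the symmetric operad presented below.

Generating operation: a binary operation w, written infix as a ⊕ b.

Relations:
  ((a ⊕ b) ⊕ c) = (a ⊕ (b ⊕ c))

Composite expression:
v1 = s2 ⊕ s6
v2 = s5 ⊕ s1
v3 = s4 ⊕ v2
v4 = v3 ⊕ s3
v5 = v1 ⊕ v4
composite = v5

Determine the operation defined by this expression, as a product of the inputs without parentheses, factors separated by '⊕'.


s2 ⊕ s6 ⊕ s4 ⊕ s5 ⊕ s1 ⊕ s3

The w-tree's shape is irrelevant; the s-reading-order decides.
(s2 ⊕ s6) unparenthesizes to s2 ⊕ s6
(s5 ⊕ s1) unparenthesizes to s5 ⊕ s1
(s4 ⊕ (s5 ⊕ s1)) unparenthesizes to s4 ⊕ s5 ⊕ s1
((s4 ⊕ (s5 ⊕ s1)) ⊕ s3) unparenthesizes to s4 ⊕ s5 ⊕ s1 ⊕ s3
((s2 ⊕ s6) ⊕ ((s4 ⊕ (s5 ⊕ s1)) ⊕ s3)) unparenthesizes to s2 ⊕ s6 ⊕ s4 ⊕ s5 ⊕ s1 ⊕ s3


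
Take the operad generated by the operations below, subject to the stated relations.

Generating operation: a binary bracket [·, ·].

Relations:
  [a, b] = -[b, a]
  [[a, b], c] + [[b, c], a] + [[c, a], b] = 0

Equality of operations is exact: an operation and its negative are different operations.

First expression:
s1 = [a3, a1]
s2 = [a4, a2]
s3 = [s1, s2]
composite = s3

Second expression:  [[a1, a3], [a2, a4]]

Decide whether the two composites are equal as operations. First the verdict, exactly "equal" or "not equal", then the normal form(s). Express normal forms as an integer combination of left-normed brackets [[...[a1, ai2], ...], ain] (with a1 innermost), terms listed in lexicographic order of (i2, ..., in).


equal; the common form is [[[a1, a3], a2], a4] - [[[a1, a3], a4], a2]

Normal form of the first expression: [[[a1, a3], a2], a4] - [[[a1, a3], a4], a2]
Normal form of the second expression: [[[a1, a3], a2], a4] - [[[a1, a3], a4], a2]
Same normal form: equal.


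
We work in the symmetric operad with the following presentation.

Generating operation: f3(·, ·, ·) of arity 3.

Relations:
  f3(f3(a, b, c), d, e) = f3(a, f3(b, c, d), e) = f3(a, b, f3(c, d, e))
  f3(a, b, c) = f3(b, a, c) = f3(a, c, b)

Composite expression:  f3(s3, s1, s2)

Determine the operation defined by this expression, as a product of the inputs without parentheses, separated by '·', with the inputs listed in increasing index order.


s1 · s2 · s3

Any arrangement under f3 is one operation, so sort the s-inputs.
f3(s3, s1, s2) reduces to s3 · s1 · s2
the factors in increasing index order: s1 · s2 · s3


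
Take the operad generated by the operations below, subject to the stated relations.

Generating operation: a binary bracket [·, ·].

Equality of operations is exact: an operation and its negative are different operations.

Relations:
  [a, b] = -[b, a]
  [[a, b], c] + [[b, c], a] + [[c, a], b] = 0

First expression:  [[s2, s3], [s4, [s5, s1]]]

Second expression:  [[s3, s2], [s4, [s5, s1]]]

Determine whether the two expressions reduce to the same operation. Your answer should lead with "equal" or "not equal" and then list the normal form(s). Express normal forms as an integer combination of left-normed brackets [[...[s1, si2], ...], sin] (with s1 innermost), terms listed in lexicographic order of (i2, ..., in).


In normal form, the first expression is -[[[[s1, s5], s4], s2], s3] + [[[[s1, s5], s4], s3], s2]
In normal form, the second expression is [[[[s1, s5], s4], s2], s3] - [[[[s1, s5], s4], s3], s2]
Distinct normal forms: not equal.

not equal: they reduce to -[[[[s1, s5], s4], s2], s3] + [[[[s1, s5], s4], s3], s2] and [[[[s1, s5], s4], s2], s3] - [[[[s1, s5], s4], s3], s2]


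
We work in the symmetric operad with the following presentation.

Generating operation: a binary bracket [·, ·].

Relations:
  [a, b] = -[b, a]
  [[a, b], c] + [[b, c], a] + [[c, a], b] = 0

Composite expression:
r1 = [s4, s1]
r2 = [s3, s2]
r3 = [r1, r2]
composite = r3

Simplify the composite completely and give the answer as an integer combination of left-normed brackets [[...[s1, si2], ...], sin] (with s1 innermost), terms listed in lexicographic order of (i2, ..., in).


Expand each bracket as ab - ba; the s1-initial words give the coefficients.
Composite bracket: [[s4, s1], [s3, s2]]
Applying ab - ba throughout gives 8 signed words (2^3 = 8).
Collect the words opening with s1:
  s1s4s2s3 appears with sign +1, giving the term +[[[s1, s4], s2], s3]
  s1s4s3s2 appears with sign -1, giving the term -[[[s1, s4], s3], s2]

[[[s1, s4], s2], s3] - [[[s1, s4], s3], s2]


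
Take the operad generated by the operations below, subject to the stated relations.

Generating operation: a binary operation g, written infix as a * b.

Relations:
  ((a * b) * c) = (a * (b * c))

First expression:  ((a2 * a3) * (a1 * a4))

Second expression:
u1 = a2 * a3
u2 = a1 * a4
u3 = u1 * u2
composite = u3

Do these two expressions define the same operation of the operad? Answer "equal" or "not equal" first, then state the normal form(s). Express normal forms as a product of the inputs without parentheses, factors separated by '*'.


Normal form of the first expression: a2 * a3 * a1 * a4
Normal form of the second expression: a2 * a3 * a1 * a4
Both agree, so they are equal.

equal — both sides give a2 * a3 * a1 * a4


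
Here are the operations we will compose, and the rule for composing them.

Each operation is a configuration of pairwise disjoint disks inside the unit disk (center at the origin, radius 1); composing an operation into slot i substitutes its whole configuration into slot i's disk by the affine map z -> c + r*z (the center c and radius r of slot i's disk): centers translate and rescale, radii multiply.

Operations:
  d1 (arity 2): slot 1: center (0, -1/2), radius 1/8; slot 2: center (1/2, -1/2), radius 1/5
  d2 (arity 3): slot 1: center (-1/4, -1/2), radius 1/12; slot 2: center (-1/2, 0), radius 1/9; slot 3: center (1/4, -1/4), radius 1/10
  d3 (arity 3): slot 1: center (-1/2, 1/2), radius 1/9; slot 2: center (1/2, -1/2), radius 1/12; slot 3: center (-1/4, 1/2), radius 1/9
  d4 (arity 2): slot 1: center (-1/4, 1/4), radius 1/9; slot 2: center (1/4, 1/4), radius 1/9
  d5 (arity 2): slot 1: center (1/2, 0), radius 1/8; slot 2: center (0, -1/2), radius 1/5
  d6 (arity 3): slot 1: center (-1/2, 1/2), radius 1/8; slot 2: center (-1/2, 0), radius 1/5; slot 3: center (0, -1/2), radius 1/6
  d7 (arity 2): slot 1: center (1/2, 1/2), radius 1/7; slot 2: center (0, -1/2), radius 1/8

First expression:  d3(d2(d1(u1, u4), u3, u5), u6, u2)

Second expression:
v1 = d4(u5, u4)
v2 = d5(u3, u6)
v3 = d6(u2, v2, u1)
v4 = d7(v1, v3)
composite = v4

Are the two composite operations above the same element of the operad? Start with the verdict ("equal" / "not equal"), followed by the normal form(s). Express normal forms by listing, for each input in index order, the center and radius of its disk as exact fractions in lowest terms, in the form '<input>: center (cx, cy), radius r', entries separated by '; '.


not equal: they reduce to u1: center (-19/36, 95/216), radius 1/864; u2: center (-1/4, 1/2), radius 1/9; u3: center (-5/9, 1/2), radius 1/81; u4: center (-113/216, 95/216), radius 1/540; u5: center (-17/36, 17/36), radius 1/90; u6: center (1/2, -1/2), radius 1/12 and u1: center (0, -9/16), radius 1/48; u2: center (-1/16, -7/16), radius 1/64; u3: center (-1/20, -1/2), radius 1/320; u4: center (15/28, 15/28), radius 1/63; u5: center (13/28, 15/28), radius 1/63; u6: center (-1/16, -41/80), radius 1/200


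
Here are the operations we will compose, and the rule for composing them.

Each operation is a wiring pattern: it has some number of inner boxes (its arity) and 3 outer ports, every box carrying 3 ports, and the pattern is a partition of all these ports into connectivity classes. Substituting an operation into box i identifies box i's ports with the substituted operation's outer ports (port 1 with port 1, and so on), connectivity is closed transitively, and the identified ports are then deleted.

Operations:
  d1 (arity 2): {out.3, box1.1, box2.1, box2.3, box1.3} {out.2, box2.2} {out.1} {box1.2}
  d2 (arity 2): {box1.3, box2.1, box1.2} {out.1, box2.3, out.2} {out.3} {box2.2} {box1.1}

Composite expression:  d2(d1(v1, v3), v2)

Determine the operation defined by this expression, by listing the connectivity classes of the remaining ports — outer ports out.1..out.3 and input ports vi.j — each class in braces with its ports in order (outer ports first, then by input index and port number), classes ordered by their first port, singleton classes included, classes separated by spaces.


{out.1, out.2, v2.3} {out.3} {v1.1, v1.3, v2.1, v3.1, v3.2, v3.3} {v1.2} {v2.2}

Substituting into d2 glues patterns; closure does the rest.
the subtree at d1 composes to {out.1} {out.2, v3.2} {out.3, v1.1, v1.3, v3.1, v3.3} {v1.2} on (v1, v3); out.j = own outer ports
the subtree at d2 composes to {out.1, out.2, v2.3} {out.3} {v1.1, v1.3, v2.1, v3.1, v3.2, v3.3} {v1.2} {v2.2} on (v1, v3, v2); out.j = own outer ports


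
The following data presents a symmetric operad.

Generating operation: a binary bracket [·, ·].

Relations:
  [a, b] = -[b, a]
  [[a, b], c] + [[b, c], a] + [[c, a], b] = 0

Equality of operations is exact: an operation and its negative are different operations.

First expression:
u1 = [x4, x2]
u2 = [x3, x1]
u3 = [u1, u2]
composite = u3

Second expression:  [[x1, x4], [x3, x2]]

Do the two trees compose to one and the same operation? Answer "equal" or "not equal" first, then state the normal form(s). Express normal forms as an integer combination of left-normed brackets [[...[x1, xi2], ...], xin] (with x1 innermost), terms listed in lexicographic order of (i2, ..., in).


not equal; first: -[[[x1, x3], x2], x4] + [[[x1, x3], x4], x2]; second: -[[[x1, x4], x2], x3] + [[[x1, x4], x3], x2]

In normal form, the first expression is -[[[x1, x3], x2], x4] + [[[x1, x3], x4], x2]
In normal form, the second expression is -[[[x1, x4], x2], x3] + [[[x1, x4], x3], x2]
The forms do not match — not equal.


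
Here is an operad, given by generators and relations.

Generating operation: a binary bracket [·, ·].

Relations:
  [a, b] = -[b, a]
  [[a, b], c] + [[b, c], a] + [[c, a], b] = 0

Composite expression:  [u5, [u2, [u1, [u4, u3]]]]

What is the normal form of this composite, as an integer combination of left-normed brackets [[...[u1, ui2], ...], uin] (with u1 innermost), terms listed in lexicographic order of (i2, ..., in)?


-[[[[u1, u3], u4], u2], u5] + [[[[u1, u4], u3], u2], u5]


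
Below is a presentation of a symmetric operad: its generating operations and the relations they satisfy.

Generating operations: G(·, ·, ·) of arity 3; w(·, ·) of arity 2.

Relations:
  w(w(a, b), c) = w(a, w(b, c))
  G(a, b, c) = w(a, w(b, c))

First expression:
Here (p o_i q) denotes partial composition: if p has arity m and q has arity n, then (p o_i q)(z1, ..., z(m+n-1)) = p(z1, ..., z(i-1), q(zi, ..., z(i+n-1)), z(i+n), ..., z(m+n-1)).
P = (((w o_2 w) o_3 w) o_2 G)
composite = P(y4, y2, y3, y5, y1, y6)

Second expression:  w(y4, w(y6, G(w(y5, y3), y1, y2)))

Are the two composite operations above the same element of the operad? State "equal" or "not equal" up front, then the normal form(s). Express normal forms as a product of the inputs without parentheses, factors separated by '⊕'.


not equal; first: y4 ⊕ y2 ⊕ y3 ⊕ y5 ⊕ y1 ⊕ y6; second: y4 ⊕ y6 ⊕ y5 ⊕ y3 ⊕ y1 ⊕ y2

Reducing the first expression gives y4 ⊕ y2 ⊕ y3 ⊕ y5 ⊕ y1 ⊕ y6
Reducing the second expression gives y4 ⊕ y6 ⊕ y5 ⊕ y3 ⊕ y1 ⊕ y2
No match — not equal.


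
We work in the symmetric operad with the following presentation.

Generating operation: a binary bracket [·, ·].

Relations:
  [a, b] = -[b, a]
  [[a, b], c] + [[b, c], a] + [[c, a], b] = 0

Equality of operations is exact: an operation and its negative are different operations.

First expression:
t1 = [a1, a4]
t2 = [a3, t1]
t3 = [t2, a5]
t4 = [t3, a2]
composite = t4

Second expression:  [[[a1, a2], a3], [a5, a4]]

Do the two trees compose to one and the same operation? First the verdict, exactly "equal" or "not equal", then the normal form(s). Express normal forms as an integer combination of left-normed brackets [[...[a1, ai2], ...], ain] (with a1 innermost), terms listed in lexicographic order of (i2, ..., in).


not equal: they reduce to -[[[[a1, a4], a3], a5], a2] and -[[[[a1, a2], a3], a4], a5] + [[[[a1, a2], a3], a5], a4]


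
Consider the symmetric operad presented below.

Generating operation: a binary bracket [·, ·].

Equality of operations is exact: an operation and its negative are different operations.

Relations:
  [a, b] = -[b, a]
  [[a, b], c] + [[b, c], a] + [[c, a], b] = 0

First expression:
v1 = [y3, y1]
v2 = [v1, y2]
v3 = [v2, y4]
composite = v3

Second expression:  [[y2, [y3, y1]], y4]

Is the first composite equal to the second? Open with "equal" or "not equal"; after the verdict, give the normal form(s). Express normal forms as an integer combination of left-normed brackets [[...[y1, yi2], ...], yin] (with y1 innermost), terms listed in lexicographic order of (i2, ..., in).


In normal form, the first expression is -[[[y1, y3], y2], y4]
In normal form, the second expression is [[[y1, y3], y2], y4]
The forms do not match — not equal.

not equal; first: -[[[y1, y3], y2], y4]; second: [[[y1, y3], y2], y4]


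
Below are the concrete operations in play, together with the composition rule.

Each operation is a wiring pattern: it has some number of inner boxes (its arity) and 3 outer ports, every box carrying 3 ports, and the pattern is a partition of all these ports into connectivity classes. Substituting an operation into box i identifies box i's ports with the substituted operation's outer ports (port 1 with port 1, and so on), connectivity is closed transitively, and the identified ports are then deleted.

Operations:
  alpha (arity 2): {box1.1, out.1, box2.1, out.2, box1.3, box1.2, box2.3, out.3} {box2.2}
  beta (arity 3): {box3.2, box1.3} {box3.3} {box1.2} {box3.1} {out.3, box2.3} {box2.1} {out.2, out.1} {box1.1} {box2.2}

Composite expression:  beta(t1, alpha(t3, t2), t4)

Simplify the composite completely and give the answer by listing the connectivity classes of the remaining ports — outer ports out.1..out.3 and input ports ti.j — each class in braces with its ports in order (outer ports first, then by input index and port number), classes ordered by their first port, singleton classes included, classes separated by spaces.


Two ports join when wires chain via beta-identified ports.
after alpha, the pattern on (t3, t2) reads {out.1, out.2, out.3, t2.1, t2.3, t3.1, t3.2, t3.3} {t2.2} (out.j = its outer ports)
after beta, the pattern on (t1, t3, t2, t4) reads {out.1, out.2} {out.3, t2.1, t2.3, t3.1, t3.2, t3.3} {t1.1} {t1.2} {t1.3, t4.2} {t2.2} {t4.1} {t4.3} (out.j = its outer ports)

{out.1, out.2} {out.3, t2.1, t2.3, t3.1, t3.2, t3.3} {t1.1} {t1.2} {t1.3, t4.2} {t2.2} {t4.1} {t4.3}


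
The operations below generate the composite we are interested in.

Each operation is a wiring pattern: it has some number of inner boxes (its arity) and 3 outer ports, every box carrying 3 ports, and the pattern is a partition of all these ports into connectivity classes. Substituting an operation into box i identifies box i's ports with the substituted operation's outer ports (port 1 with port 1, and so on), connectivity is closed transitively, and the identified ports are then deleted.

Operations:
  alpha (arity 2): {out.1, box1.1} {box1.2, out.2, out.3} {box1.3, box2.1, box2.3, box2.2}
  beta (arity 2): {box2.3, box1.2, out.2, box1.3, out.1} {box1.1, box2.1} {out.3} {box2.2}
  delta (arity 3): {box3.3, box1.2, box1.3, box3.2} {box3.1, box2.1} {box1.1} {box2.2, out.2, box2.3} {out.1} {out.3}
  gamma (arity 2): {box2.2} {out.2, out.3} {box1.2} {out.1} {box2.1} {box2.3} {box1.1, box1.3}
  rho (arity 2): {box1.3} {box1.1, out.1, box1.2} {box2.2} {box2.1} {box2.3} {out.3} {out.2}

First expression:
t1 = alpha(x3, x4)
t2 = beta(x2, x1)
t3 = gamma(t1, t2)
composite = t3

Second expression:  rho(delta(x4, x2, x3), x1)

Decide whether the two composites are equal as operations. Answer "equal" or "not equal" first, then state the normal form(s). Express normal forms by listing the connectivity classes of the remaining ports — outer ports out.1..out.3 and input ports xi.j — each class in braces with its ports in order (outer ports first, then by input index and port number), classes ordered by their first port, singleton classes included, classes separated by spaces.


not equal; the first gives {out.1} {out.2, out.3} {x1.1, x2.1} {x1.2} {x1.3, x2.2, x2.3} {x3.1, x3.2} {x3.3, x4.1, x4.2, x4.3} and the second {out.1, x2.2, x2.3} {out.2} {out.3} {x1.1} {x1.2} {x1.3} {x2.1, x3.1} {x3.2, x3.3, x4.2, x4.3} {x4.1}

The first expression reduces to {out.1} {out.2, out.3} {x1.1, x2.1} {x1.2} {x1.3, x2.2, x2.3} {x3.1, x3.2} {x3.3, x4.1, x4.2, x4.3}
The second expression reduces to {out.1, x2.2, x2.3} {out.2} {out.3} {x1.1} {x1.2} {x1.3} {x2.1, x3.1} {x3.2, x3.3, x4.2, x4.3} {x4.1}
Distinct normal forms: not equal.
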